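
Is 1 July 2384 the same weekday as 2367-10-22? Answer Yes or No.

Yes

From Oct 22, 2367 to Jul 1, 2384 is 6097 days.
6097 mod 7 = 0, so they are the same weekday.
(Oct 22, 2367 is a Sunday; Jul 1, 2384 is a Sunday.)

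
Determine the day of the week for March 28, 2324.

Friday

Doomsday rule: the anchor day for the 2300s is Wednesday. For year 24: 24÷12 = 2 r 0, and 0÷4 = 0, so 2+0+0 = 2.
Wednesday + 2 ≡ Friday — that's 2324's doomsday.
In March the doomsday date is Mar 14.
Mar 28 is 14 days after Mar 14; 14 mod 7 = 0, so Friday + 0 = Friday.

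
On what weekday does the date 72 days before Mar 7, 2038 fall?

Mar 7, 2038 is a Sunday.
72 mod 7 = 2, so 72 days before a Sunday is Sunday − 2 = Friday.

Friday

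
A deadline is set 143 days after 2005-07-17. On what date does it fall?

December 7, 2005

Jul has 31 days: +15 → Aug 1, 2005 (128 left).
Aug has 31 days: +31 → Sep 1, 2005 (97 left).
Sep has 30 days: +30 → Oct 1, 2005 (67 left).
Oct has 31 days: +31 → Nov 1, 2005 (36 left).
Nov has 30 days: +30 → Dec 1, 2005 (6 left).
+6 → Dec 7, 2005.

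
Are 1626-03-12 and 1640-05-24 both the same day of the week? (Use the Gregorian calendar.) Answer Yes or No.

Yes

From Mar 12, 1626 to May 24, 1640 is 5187 days.
5187 mod 7 = 0, so they are the same weekday.
(Mar 12, 1626 is a Thursday; May 24, 1640 is a Thursday.)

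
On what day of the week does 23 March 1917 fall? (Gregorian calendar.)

January 1, 1917 is a Monday.
Jan 1, 1917 → Feb 1, 1917: 31 days (January has 31).
Feb 1, 1917 → Mar 1, 1917: 28 days (February has 28).
Mar 1, 1917 → Mar 23, 1917: 22 days.
Total: 81 days.
81 mod 7 = 4, so Monday + 4 = Friday.

Friday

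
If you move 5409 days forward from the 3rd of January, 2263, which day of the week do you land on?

Thursday

Jan 3, 2263 is a Saturday.
5409 mod 7 = 5, so 5409 days after a Saturday is Saturday + 5 = Thursday.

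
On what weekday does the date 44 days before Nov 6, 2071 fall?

First find the weekday of Nov 6, 2071. Doomsday rule: the anchor day for the 2000s is Tuesday. For year 71: 71÷12 = 5 r 11, and 11÷4 = 2, so 5+11+2 = 18.
Tuesday + 18 ≡ Saturday — that's 2071's doomsday.
In November the doomsday date is Nov 7.
Nov 6 is 1 day before Nov 7; 1 mod 7 = 1, so Saturday − 1 = Friday.
44 mod 7 = 2, so 44 days before a Friday is Friday − 2 = Wednesday.

Wednesday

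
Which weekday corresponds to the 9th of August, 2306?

Doomsday rule: the anchor day for the 2300s is Wednesday. For year 06: 6÷12 = 0 r 6, and 6÷4 = 1, so 0+6+1 = 7.
Wednesday + 7 ≡ Wednesday — that's 2306's doomsday.
In August the doomsday date is Aug 8.
Aug 9 is 1 day after Aug 8; 1 mod 7 = 1, so Wednesday + 1 = Thursday.

Thursday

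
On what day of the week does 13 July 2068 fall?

Friday

Doomsday rule: the anchor day for the 2000s is Tuesday. For year 68: 68÷12 = 5 r 8, and 8÷4 = 2, so 5+8+2 = 15.
Tuesday + 15 ≡ Wednesday — that's 2068's doomsday.
In July the doomsday date is Jul 11.
Jul 13 is 2 days after Jul 11; 2 mod 7 = 2, so Wednesday + 2 = Friday.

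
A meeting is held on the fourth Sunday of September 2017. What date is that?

September 24, 2017

September 1, 2017 is a Friday.
The first Sunday is therefore September 3 (2 days later).
The fourth Sunday is 3 + 3×7 = September 24.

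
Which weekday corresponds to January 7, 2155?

Tuesday

Doomsday rule: the anchor day for the 2100s is Sunday. For year 55: 55÷12 = 4 r 7, and 7÷4 = 1, so 4+7+1 = 12.
Sunday + 12 ≡ Friday — that's 2155's doomsday.
In January the doomsday date is Jan 3 (2155 is not a leap year).
Jan 7 is 4 days after Jan 3; 4 mod 7 = 4, so Friday + 4 = Tuesday.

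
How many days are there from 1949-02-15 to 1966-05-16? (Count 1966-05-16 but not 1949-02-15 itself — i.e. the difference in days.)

Feb 15, 1949 → Feb 15, 1950: 365 days.
Feb 15, 1950 → Feb 15, 1951: 365 days.
Feb 15, 1951 → Feb 15, 1952: 365 days.
Feb 15, 1952 → Feb 15, 1953: 366 days (Feb 29, 1952 is in that span).
Feb 15, 1953 → Feb 15, 1954: 365 days.
Feb 15, 1954 → Feb 15, 1955: 365 days.
Feb 15, 1955 → Feb 15, 1956: 365 days.
Feb 15, 1956 → Feb 15, 1957: 366 days (Feb 29, 1956 is in that span).
Feb 15, 1957 → Feb 15, 1958: 365 days.
Feb 15, 1958 → Feb 15, 1959: 365 days.
Feb 15, 1959 → Feb 15, 1960: 365 days.
Feb 15, 1960 → Feb 15, 1961: 366 days (Feb 29, 1960 is in that span).
Feb 15, 1961 → Feb 15, 1962: 365 days.
Feb 15, 1962 → Feb 15, 1963: 365 days.
Feb 15, 1963 → Feb 15, 1964: 365 days.
Feb 15, 1964 → Feb 15, 1965: 366 days (Feb 29, 1964 is in that span).
Feb 15, 1965 → Feb 15, 1966: 365 days.
Feb 15, 1966 → Mar 15, 1966: 28 days (February has 28).
Mar 15, 1966 → Apr 15, 1966: 31 days (March has 31).
Apr 15, 1966 → May 15, 1966: 30 days (April has 30).
May 15, 1966 → May 16, 1966: 1 days.
Total: 6299 days.

6299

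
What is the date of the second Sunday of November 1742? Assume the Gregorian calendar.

November 1, 1742 is a Thursday.
The first Sunday is therefore November 4 (3 days later).
The second Sunday is 4 + 1×7 = November 11.

November 11, 1742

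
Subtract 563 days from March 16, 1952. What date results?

−366 (one year; includes Feb 29, 1952) → Mar 16, 1951 (197 left).
−16 → Feb 28, 1951 (end of Feb, 28 days; 181 left).
−28 → Jan 31, 1951 (end of Jan, 31 days; 153 left).
−31 → Dec 31, 1950 (end of Dec, 31 days; 122 left).
−31 → Nov 30, 1950 (end of Nov, 30 days; 91 left).
−30 → Oct 31, 1950 (end of Oct, 31 days; 61 left).
−31 → Sep 30, 1950 (end of Sep, 30 days; 30 left).
−30 → Aug 31, 1950 (end of Aug, 31 days; 0 left).

August 31, 1950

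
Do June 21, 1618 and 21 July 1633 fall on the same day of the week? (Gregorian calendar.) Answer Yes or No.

From Jun 21, 1618 to Jul 21, 1633 is 5509 days.
5509 mod 7 = 0, so they are the same weekday.
(Jun 21, 1618 is a Thursday; Jul 21, 1633 is a Thursday.)

Yes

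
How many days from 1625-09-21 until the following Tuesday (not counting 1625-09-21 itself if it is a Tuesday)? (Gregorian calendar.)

2

Sep 21, 1625 is a Sunday.
From Sunday to the next Tuesday is 2 days.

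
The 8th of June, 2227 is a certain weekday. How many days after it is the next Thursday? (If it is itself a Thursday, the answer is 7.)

6

Jun 8, 2227 is a Friday.
From Friday to the next Thursday is 6 days.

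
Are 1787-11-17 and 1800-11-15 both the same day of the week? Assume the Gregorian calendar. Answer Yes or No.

Yes

From Nov 17, 1787 to Nov 15, 1800 is 4746 days.
4746 mod 7 = 0, so they are the same weekday.
(Nov 17, 1787 is a Saturday; Nov 15, 1800 is a Saturday.)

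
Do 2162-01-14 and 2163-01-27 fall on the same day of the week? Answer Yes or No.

From Jan 14, 2162 to Jan 27, 2163 is 378 days.
378 mod 7 = 0, so they are the same weekday.
(Jan 14, 2162 is a Thursday; Jan 27, 2163 is a Thursday.)

Yes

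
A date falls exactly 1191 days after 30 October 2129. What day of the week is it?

Oct 30, 2129 is a Sunday.
1191 mod 7 = 1, so 1191 days after a Sunday is Sunday + 1 = Monday.

Monday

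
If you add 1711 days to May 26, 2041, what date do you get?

+365 (one year) → May 26, 2042 (1346 left).
+365 (one year) → May 26, 2043 (981 left).
+366 (one year; includes Feb 29, 2044) → May 26, 2044 (615 left).
+365 (one year) → May 26, 2045 (250 left).
May has 31 days: +6 → Jun 1, 2045 (244 left).
Jun has 30 days: +30 → Jul 1, 2045 (214 left).
Jul has 31 days: +31 → Aug 1, 2045 (183 left).
Aug has 31 days: +31 → Sep 1, 2045 (152 left).
Sep has 30 days: +30 → Oct 1, 2045 (122 left).
Oct has 31 days: +31 → Nov 1, 2045 (91 left).
Nov has 30 days: +30 → Dec 1, 2045 (61 left).
Dec has 31 days: +31 → Jan 1, 2046 (30 left).
+30 → Jan 31, 2046.

January 31, 2046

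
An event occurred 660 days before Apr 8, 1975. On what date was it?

−365 (one year) → Apr 8, 1974 (295 left).
−8 → Mar 31, 1974 (end of Mar, 31 days; 287 left).
−31 → Feb 28, 1974 (end of Feb, 28 days; 256 left).
−28 → Jan 31, 1974 (end of Jan, 31 days; 228 left).
−31 → Dec 31, 1973 (end of Dec, 31 days; 197 left).
−31 → Nov 30, 1973 (end of Nov, 30 days; 166 left).
−30 → Oct 31, 1973 (end of Oct, 31 days; 136 left).
−31 → Sep 30, 1973 (end of Sep, 30 days; 105 left).
−30 → Aug 31, 1973 (end of Aug, 31 days; 75 left).
−31 → Jul 31, 1973 (end of Jul, 31 days; 44 left).
−31 → Jun 30, 1973 (end of Jun, 30 days; 13 left).
−13 → Jun 17, 1973.

June 17, 1973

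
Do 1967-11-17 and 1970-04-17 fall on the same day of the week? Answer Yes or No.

From Nov 17, 1967 to Apr 17, 1970 is 882 days.
882 mod 7 = 0, so they are the same weekday.
(Nov 17, 1967 is a Friday; Apr 17, 1970 is a Friday.)

Yes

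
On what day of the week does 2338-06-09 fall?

Thursday

Doomsday rule: the anchor day for the 2300s is Wednesday. For year 38: 38÷12 = 3 r 2, and 2÷4 = 0, so 3+2+0 = 5.
Wednesday + 5 ≡ Monday — that's 2338's doomsday.
In June the doomsday date is Jun 6.
Jun 9 is 3 days after Jun 6; 3 mod 7 = 3, so Monday + 3 = Thursday.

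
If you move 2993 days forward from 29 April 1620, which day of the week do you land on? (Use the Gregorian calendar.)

First find the weekday of Apr 29, 1620. Doomsday rule: the anchor day for the 1600s is Tuesday. For year 20: 20÷12 = 1 r 8, and 8÷4 = 2, so 1+8+2 = 11.
Tuesday + 11 ≡ Saturday — that's 1620's doomsday.
In April the doomsday date is Apr 4.
Apr 29 is 25 days after Apr 4; 25 mod 7 = 4, so Saturday + 4 = Wednesday.
2993 mod 7 = 4, so 2993 days after a Wednesday is Wednesday + 4 = Sunday.

Sunday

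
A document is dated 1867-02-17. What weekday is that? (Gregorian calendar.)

Sunday

Doomsday rule: the anchor day for the 1800s is Friday. For year 67: 67÷12 = 5 r 7, and 7÷4 = 1, so 5+7+1 = 13.
Friday + 13 ≡ Thursday — that's 1867's doomsday.
In February the doomsday date is Feb 28 (1867 is not a leap year).
Feb 17 is 11 days before Feb 28; 11 mod 7 = 4, so Thursday − 4 = Sunday.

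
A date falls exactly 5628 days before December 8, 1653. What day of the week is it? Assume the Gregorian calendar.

Monday

First find the weekday of Dec 8, 1653. Doomsday rule: the anchor day for the 1600s is Tuesday. For year 53: 53÷12 = 4 r 5, and 5÷4 = 1, so 4+5+1 = 10.
Tuesday + 10 ≡ Friday — that's 1653's doomsday.
In December the doomsday date is Dec 12.
Dec 8 is 4 days before Dec 12; 4 mod 7 = 4, so Friday − 4 = Monday.
5628 mod 7 = 0, so 5628 days before a Monday is Monday − 0 = Monday.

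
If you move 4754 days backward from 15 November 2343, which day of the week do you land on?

Nov 15, 2343 is a Monday.
4754 mod 7 = 1, so 4754 days before a Monday is Monday − 1 = Sunday.

Sunday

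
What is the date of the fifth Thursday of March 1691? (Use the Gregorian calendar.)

March 29, 1691

March 1, 1691 is a Thursday.
The first Thursday is therefore March 1 (same day).
The fifth Thursday is 1 + 4×7 = March 29.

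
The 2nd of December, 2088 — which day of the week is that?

January 1, 2088 is a Thursday.
Jan 1, 2088 → Feb 1, 2088: 31 days (January has 31).
Feb 1, 2088 → Mar 1, 2088: 29 days (February has 29).
Mar 1, 2088 → Apr 1, 2088: 31 days (March has 31).
Apr 1, 2088 → May 1, 2088: 30 days (April has 30).
May 1, 2088 → Jun 1, 2088: 31 days (May has 31).
Jun 1, 2088 → Jul 1, 2088: 30 days (June has 30).
Jul 1, 2088 → Aug 1, 2088: 31 days (July has 31).
Aug 1, 2088 → Sep 1, 2088: 31 days (August has 31).
Sep 1, 2088 → Oct 1, 2088: 30 days (September has 30).
Oct 1, 2088 → Nov 1, 2088: 31 days (October has 31).
Nov 1, 2088 → Dec 1, 2088: 30 days (November has 30).
Dec 1, 2088 → Dec 2, 2088: 1 days.
Total: 336 days.
336 mod 7 = 0, so Thursday + 0 = Thursday.

Thursday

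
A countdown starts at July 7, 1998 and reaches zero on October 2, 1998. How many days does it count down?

87

Jul 7, 1998 → Aug 7, 1998: 31 days (July has 31).
Aug 7, 1998 → Sep 7, 1998: 31 days (August has 31).
Sep 7, 1998 → Oct 2, 1998: 25 days.
Total: 87 days.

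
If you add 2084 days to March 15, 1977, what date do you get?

+365 (one year) → Mar 15, 1978 (1719 left).
+365 (one year) → Mar 15, 1979 (1354 left).
+366 (one year; includes Feb 29, 1980) → Mar 15, 1980 (988 left).
+365 (one year) → Mar 15, 1981 (623 left).
+365 (one year) → Mar 15, 1982 (258 left).
Mar has 31 days: +17 → Apr 1, 1982 (241 left).
Apr has 30 days: +30 → May 1, 1982 (211 left).
May has 31 days: +31 → Jun 1, 1982 (180 left).
Jun has 30 days: +30 → Jul 1, 1982 (150 left).
Jul has 31 days: +31 → Aug 1, 1982 (119 left).
Aug has 31 days: +31 → Sep 1, 1982 (88 left).
Sep has 30 days: +30 → Oct 1, 1982 (58 left).
Oct has 31 days: +31 → Nov 1, 1982 (27 left).
+27 → Nov 28, 1982.

November 28, 1982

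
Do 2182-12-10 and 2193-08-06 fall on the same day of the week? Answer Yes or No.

From Dec 10, 2182 to Aug 6, 2193 is 3892 days.
3892 mod 7 = 0, so they are the same weekday.
(Dec 10, 2182 is a Tuesday; Aug 6, 2193 is a Tuesday.)

Yes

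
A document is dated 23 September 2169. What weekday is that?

Saturday

Doomsday rule: the anchor day for the 2100s is Sunday. For year 69: 69÷12 = 5 r 9, and 9÷4 = 2, so 5+9+2 = 16.
Sunday + 16 ≡ Tuesday — that's 2169's doomsday.
In September the doomsday date is Sep 5.
Sep 23 is 18 days after Sep 5; 18 mod 7 = 4, so Tuesday + 4 = Saturday.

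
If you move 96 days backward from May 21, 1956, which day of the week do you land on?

May 21, 1956 is a Monday.
96 mod 7 = 5, so 96 days before a Monday is Monday − 5 = Wednesday.

Wednesday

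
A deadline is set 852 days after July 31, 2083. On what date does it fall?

+366 (one year; includes Feb 29, 2084) → Jul 31, 2084 (486 left).
+365 (one year) → Jul 31, 2085 (121 left).
Jul has 31 days: +1 → Aug 1, 2085 (120 left).
Aug has 31 days: +31 → Sep 1, 2085 (89 left).
Sep has 30 days: +30 → Oct 1, 2085 (59 left).
Oct has 31 days: +31 → Nov 1, 2085 (28 left).
+28 → Nov 29, 2085.

November 29, 2085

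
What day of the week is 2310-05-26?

Thursday

Doomsday rule: the anchor day for the 2300s is Wednesday. For year 10: 10÷12 = 0 r 10, and 10÷4 = 2, so 0+10+2 = 12.
Wednesday + 12 ≡ Monday — that's 2310's doomsday.
In May the doomsday date is May 9.
May 26 is 17 days after May 9; 17 mod 7 = 3, so Monday + 3 = Thursday.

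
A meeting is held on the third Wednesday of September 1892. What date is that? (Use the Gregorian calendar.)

September 21, 1892

September 1, 1892 is a Thursday.
The first Wednesday is therefore September 7 (6 days later).
The third Wednesday is 7 + 2×7 = September 21.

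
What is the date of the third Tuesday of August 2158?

August 1, 2158 is a Tuesday.
The first Tuesday is therefore August 1 (same day).
The third Tuesday is 1 + 2×7 = August 15.

August 15, 2158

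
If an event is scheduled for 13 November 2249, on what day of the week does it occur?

Doomsday rule: the anchor day for the 2200s is Friday. For year 49: 49÷12 = 4 r 1, and 1÷4 = 0, so 4+1+0 = 5.
Friday + 5 ≡ Wednesday — that's 2249's doomsday.
In November the doomsday date is Nov 7.
Nov 13 is 6 days after Nov 7; 6 mod 7 = 6, so Wednesday + 6 = Tuesday.

Tuesday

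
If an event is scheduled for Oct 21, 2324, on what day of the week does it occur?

Doomsday rule: the anchor day for the 2300s is Wednesday. For year 24: 24÷12 = 2 r 0, and 0÷4 = 0, so 2+0+0 = 2.
Wednesday + 2 ≡ Friday — that's 2324's doomsday.
In October the doomsday date is Oct 10.
Oct 21 is 11 days after Oct 10; 11 mod 7 = 4, so Friday + 4 = Tuesday.

Tuesday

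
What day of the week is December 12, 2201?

January 1, 2201 is a Thursday.
Jan 1, 2201 → Feb 1, 2201: 31 days (January has 31).
Feb 1, 2201 → Mar 1, 2201: 28 days (February has 28).
Mar 1, 2201 → Apr 1, 2201: 31 days (March has 31).
Apr 1, 2201 → May 1, 2201: 30 days (April has 30).
May 1, 2201 → Jun 1, 2201: 31 days (May has 31).
Jun 1, 2201 → Jul 1, 2201: 30 days (June has 30).
Jul 1, 2201 → Aug 1, 2201: 31 days (July has 31).
Aug 1, 2201 → Sep 1, 2201: 31 days (August has 31).
Sep 1, 2201 → Oct 1, 2201: 30 days (September has 30).
Oct 1, 2201 → Nov 1, 2201: 31 days (October has 31).
Nov 1, 2201 → Dec 1, 2201: 30 days (November has 30).
Dec 1, 2201 → Dec 12, 2201: 11 days.
Total: 345 days.
345 mod 7 = 2, so Thursday + 2 = Saturday.

Saturday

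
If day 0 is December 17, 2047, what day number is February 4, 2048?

Dec 17, 2047 → Jan 17, 2048: 31 days (December has 31).
Jan 17, 2048 → Feb 4, 2048: 18 days.
Total: 49 days.

49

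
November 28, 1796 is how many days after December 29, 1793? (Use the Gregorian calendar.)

1065

Dec 29, 1793 → Dec 29, 1794: 365 days.
Dec 29, 1794 → Dec 29, 1795: 365 days.
Dec 29, 1795 → Jan 29, 1796: 31 days (December has 31).
Jan 29, 1796 → Feb 29, 1796: 31 days (January has 31).
Feb 29, 1796 → Mar 29, 1796: 29 days (February has 29).
Mar 29, 1796 → Apr 29, 1796: 31 days (March has 31).
Apr 29, 1796 → May 29, 1796: 30 days (April has 30).
May 29, 1796 → Jun 29, 1796: 31 days (May has 31).
Jun 29, 1796 → Jul 29, 1796: 30 days (June has 30).
Jul 29, 1796 → Aug 29, 1796: 31 days (July has 31).
Aug 29, 1796 → Sep 29, 1796: 31 days (August has 31).
Sep 29, 1796 → Oct 29, 1796: 30 days (September has 30).
Oct 29, 1796 → Nov 28, 1796: 30 days.
Total: 1065 days.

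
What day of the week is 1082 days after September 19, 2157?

Friday

Sep 19, 2157 is a Monday.
1082 mod 7 = 4, so 1082 days after a Monday is Monday + 4 = Friday.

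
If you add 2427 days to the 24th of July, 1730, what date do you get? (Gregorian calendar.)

+365 (one year) → Jul 24, 1731 (2062 left).
+366 (one year; includes Feb 29, 1732) → Jul 24, 1732 (1696 left).
+365 (one year) → Jul 24, 1733 (1331 left).
+365 (one year) → Jul 24, 1734 (966 left).
+365 (one year) → Jul 24, 1735 (601 left).
+366 (one year; includes Feb 29, 1736) → Jul 24, 1736 (235 left).
Jul has 31 days: +8 → Aug 1, 1736 (227 left).
Aug has 31 days: +31 → Sep 1, 1736 (196 left).
Sep has 30 days: +30 → Oct 1, 1736 (166 left).
Oct has 31 days: +31 → Nov 1, 1736 (135 left).
Nov has 30 days: +30 → Dec 1, 1736 (105 left).
Dec has 31 days: +31 → Jan 1, 1737 (74 left).
Jan has 31 days: +31 → Feb 1, 1737 (43 left).
Feb has 28 days: +28 → Mar 1, 1737 (15 left).
+15 → Mar 16, 1737.

March 16, 1737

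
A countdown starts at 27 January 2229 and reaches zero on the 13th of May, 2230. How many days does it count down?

471

Jan 27, 2229 → Jan 27, 2230: 365 days.
Jan 27, 2230 → Feb 27, 2230: 31 days (January has 31).
Feb 27, 2230 → Mar 27, 2230: 28 days (February has 28).
Mar 27, 2230 → Apr 27, 2230: 31 days (March has 31).
Apr 27, 2230 → May 13, 2230: 16 days.
Total: 471 days.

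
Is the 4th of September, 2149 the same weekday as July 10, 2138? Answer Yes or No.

Yes

From Jul 10, 2138 to Sep 4, 2149 is 4074 days.
4074 mod 7 = 0, so they are the same weekday.
(Jul 10, 2138 is a Thursday; Sep 4, 2149 is a Thursday.)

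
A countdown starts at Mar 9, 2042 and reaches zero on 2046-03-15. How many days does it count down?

Mar 9, 2042 → Mar 9, 2043: 365 days.
Mar 9, 2043 → Mar 9, 2044: 366 days (Feb 29, 2044 is in that span).
Mar 9, 2044 → Mar 9, 2045: 365 days.
Mar 9, 2045 → Apr 9, 2045: 31 days (March has 31).
Apr 9, 2045 → May 9, 2045: 30 days (April has 30).
May 9, 2045 → Jun 9, 2045: 31 days (May has 31).
Jun 9, 2045 → Jul 9, 2045: 30 days (June has 30).
Jul 9, 2045 → Aug 9, 2045: 31 days (July has 31).
Aug 9, 2045 → Sep 9, 2045: 31 days (August has 31).
Sep 9, 2045 → Oct 9, 2045: 30 days (September has 30).
Oct 9, 2045 → Nov 9, 2045: 31 days (October has 31).
Nov 9, 2045 → Dec 9, 2045: 30 days (November has 30).
Dec 9, 2045 → Jan 9, 2046: 31 days (December has 31).
Jan 9, 2046 → Feb 9, 2046: 31 days (January has 31).
Feb 9, 2046 → Mar 9, 2046: 28 days (February has 28).
Mar 9, 2046 → Mar 15, 2046: 6 days.
Total: 1467 days.

1467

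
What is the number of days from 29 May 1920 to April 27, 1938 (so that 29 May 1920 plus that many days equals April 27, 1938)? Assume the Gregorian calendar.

6542

May 29, 1920 → May 29, 1921: 365 days.
May 29, 1921 → May 29, 1922: 365 days.
May 29, 1922 → May 29, 1923: 365 days.
May 29, 1923 → May 29, 1924: 366 days (Feb 29, 1924 is in that span).
May 29, 1924 → May 29, 1925: 365 days.
May 29, 1925 → May 29, 1926: 365 days.
May 29, 1926 → May 29, 1927: 365 days.
May 29, 1927 → May 29, 1928: 366 days (Feb 29, 1928 is in that span).
May 29, 1928 → May 29, 1929: 365 days.
May 29, 1929 → May 29, 1930: 365 days.
May 29, 1930 → May 29, 1931: 365 days.
May 29, 1931 → May 29, 1932: 366 days (Feb 29, 1932 is in that span).
May 29, 1932 → May 29, 1933: 365 days.
May 29, 1933 → May 29, 1934: 365 days.
May 29, 1934 → May 29, 1935: 365 days.
May 29, 1935 → May 29, 1936: 366 days (Feb 29, 1936 is in that span).
May 29, 1936 → May 29, 1937: 365 days.
May 29, 1937 → Jun 29, 1937: 31 days (May has 31).
Jun 29, 1937 → Jul 29, 1937: 30 days (June has 30).
Jul 29, 1937 → Aug 29, 1937: 31 days (July has 31).
Aug 29, 1937 → Sep 29, 1937: 31 days (August has 31).
Sep 29, 1937 → Oct 29, 1937: 30 days (September has 30).
Oct 29, 1937 → Nov 29, 1937: 31 days (October has 31).
Nov 29, 1937 → Dec 29, 1937: 30 days (November has 30).
Dec 29, 1937 → Jan 29, 1938: 31 days (December has 31).
Jan 29, 1938 → Feb 28, 1938: 30 days (January has 31).
Feb 28, 1938 → Mar 28, 1938: 28 days (February has 28).
Mar 28, 1938 → Apr 27, 1938: 30 days.
Total: 6542 days.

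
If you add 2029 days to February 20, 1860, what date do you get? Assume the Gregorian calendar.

+366 (one year; includes Feb 29, 1860) → Feb 20, 1861 (1663 left).
+365 (one year) → Feb 20, 1862 (1298 left).
+365 (one year) → Feb 20, 1863 (933 left).
+365 (one year) → Feb 20, 1864 (568 left).
+366 (one year; includes Feb 29, 1864) → Feb 20, 1865 (202 left).
Feb has 28 days: +9 → Mar 1, 1865 (193 left).
Mar has 31 days: +31 → Apr 1, 1865 (162 left).
Apr has 30 days: +30 → May 1, 1865 (132 left).
May has 31 days: +31 → Jun 1, 1865 (101 left).
Jun has 30 days: +30 → Jul 1, 1865 (71 left).
Jul has 31 days: +31 → Aug 1, 1865 (40 left).
Aug has 31 days: +31 → Sep 1, 1865 (9 left).
+9 → Sep 10, 1865.

September 10, 1865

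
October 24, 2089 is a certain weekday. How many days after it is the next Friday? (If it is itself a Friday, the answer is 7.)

4

Oct 24, 2089 is a Monday.
From Monday to the next Friday is 4 days.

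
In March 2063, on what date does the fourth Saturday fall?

March 1, 2063 is a Thursday.
The first Saturday is therefore March 3 (2 days later).
The fourth Saturday is 3 + 3×7 = March 24.

March 24, 2063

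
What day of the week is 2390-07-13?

Doomsday rule: the anchor day for the 2300s is Wednesday. For year 90: 90÷12 = 7 r 6, and 6÷4 = 1, so 7+6+1 = 14.
Wednesday + 14 ≡ Wednesday — that's 2390's doomsday.
In July the doomsday date is Jul 11.
Jul 13 is 2 days after Jul 11; 2 mod 7 = 2, so Wednesday + 2 = Friday.

Friday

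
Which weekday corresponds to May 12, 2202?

Wednesday

Doomsday rule: the anchor day for the 2200s is Friday. For year 02: 2÷12 = 0 r 2, and 2÷4 = 0, so 0+2+0 = 2.
Friday + 2 ≡ Sunday — that's 2202's doomsday.
In May the doomsday date is May 9.
May 12 is 3 days after May 9; 3 mod 7 = 3, so Sunday + 3 = Wednesday.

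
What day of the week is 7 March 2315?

Doomsday rule: the anchor day for the 2300s is Wednesday. For year 15: 15÷12 = 1 r 3, and 3÷4 = 0, so 1+3+0 = 4.
Wednesday + 4 ≡ Sunday — that's 2315's doomsday.
In March the doomsday date is Mar 14.
Mar 7 is 7 days before Mar 14; 7 mod 7 = 0, so Sunday − 0 = Sunday.

Sunday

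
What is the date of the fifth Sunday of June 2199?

June 30, 2199

June 1, 2199 is a Saturday.
The first Sunday is therefore June 2 (1 days later).
The fifth Sunday is 2 + 4×7 = June 30.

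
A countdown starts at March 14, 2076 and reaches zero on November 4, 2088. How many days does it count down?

4618

Mar 14, 2076 → Mar 14, 2077: 365 days.
Mar 14, 2077 → Mar 14, 2078: 365 days.
Mar 14, 2078 → Mar 14, 2079: 365 days.
Mar 14, 2079 → Mar 14, 2080: 366 days (Feb 29, 2080 is in that span).
Mar 14, 2080 → Mar 14, 2081: 365 days.
Mar 14, 2081 → Mar 14, 2082: 365 days.
Mar 14, 2082 → Mar 14, 2083: 365 days.
Mar 14, 2083 → Mar 14, 2084: 366 days (Feb 29, 2084 is in that span).
Mar 14, 2084 → Mar 14, 2085: 365 days.
Mar 14, 2085 → Mar 14, 2086: 365 days.
Mar 14, 2086 → Mar 14, 2087: 365 days.
Mar 14, 2087 → Mar 14, 2088: 366 days (Feb 29, 2088 is in that span).
Mar 14, 2088 → Apr 14, 2088: 31 days (March has 31).
Apr 14, 2088 → May 14, 2088: 30 days (April has 30).
May 14, 2088 → Jun 14, 2088: 31 days (May has 31).
Jun 14, 2088 → Jul 14, 2088: 30 days (June has 30).
Jul 14, 2088 → Aug 14, 2088: 31 days (July has 31).
Aug 14, 2088 → Sep 14, 2088: 31 days (August has 31).
Sep 14, 2088 → Oct 14, 2088: 30 days (September has 30).
Oct 14, 2088 → Nov 4, 2088: 21 days.
Total: 4618 days.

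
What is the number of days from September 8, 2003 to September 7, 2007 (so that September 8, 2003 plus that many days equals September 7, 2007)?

Sep 8, 2003 → Sep 8, 2004: 366 days (Feb 29, 2004 is in that span).
Sep 8, 2004 → Sep 8, 2005: 365 days.
Sep 8, 2005 → Sep 8, 2006: 365 days.
Sep 8, 2006 → Oct 8, 2006: 30 days (September has 30).
Oct 8, 2006 → Nov 8, 2006: 31 days (October has 31).
Nov 8, 2006 → Dec 8, 2006: 30 days (November has 30).
Dec 8, 2006 → Jan 8, 2007: 31 days (December has 31).
Jan 8, 2007 → Feb 8, 2007: 31 days (January has 31).
Feb 8, 2007 → Mar 8, 2007: 28 days (February has 28).
Mar 8, 2007 → Apr 8, 2007: 31 days (March has 31).
Apr 8, 2007 → May 8, 2007: 30 days (April has 30).
May 8, 2007 → Jun 8, 2007: 31 days (May has 31).
Jun 8, 2007 → Jul 8, 2007: 30 days (June has 30).
Jul 8, 2007 → Aug 8, 2007: 31 days (July has 31).
Aug 8, 2007 → Sep 7, 2007: 30 days.
Total: 1460 days.

1460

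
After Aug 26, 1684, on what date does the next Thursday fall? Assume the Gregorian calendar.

Aug 26, 1684 is a Saturday.
From Saturday to the next Thursday is 5 days.
Aug 26, 1684 + 5 = Aug 31, 1684.

August 31, 1684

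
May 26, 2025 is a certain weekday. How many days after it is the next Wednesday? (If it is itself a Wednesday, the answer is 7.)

May 26, 2025 is a Monday.
From Monday to the next Wednesday is 2 days.

2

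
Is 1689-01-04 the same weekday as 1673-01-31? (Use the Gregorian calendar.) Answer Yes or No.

From Jan 31, 1673 to Jan 4, 1689 is 5817 days.
5817 mod 7 = 0, so they are the same weekday.
(Jan 31, 1673 is a Tuesday; Jan 4, 1689 is a Tuesday.)

Yes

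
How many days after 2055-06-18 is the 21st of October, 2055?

Jun 18, 2055 → Jul 18, 2055: 30 days (June has 30).
Jul 18, 2055 → Aug 18, 2055: 31 days (July has 31).
Aug 18, 2055 → Sep 18, 2055: 31 days (August has 31).
Sep 18, 2055 → Oct 18, 2055: 30 days (September has 30).
Oct 18, 2055 → Oct 21, 2055: 3 days.
Total: 125 days.

125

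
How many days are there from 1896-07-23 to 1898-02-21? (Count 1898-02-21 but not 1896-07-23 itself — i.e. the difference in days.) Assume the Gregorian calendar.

Jul 23, 1896 → Jul 23, 1897: 365 days.
Jul 23, 1897 → Aug 23, 1897: 31 days (July has 31).
Aug 23, 1897 → Sep 23, 1897: 31 days (August has 31).
Sep 23, 1897 → Oct 23, 1897: 30 days (September has 30).
Oct 23, 1897 → Nov 23, 1897: 31 days (October has 31).
Nov 23, 1897 → Dec 23, 1897: 30 days (November has 30).
Dec 23, 1897 → Jan 23, 1898: 31 days (December has 31).
Jan 23, 1898 → Feb 21, 1898: 29 days.
Total: 578 days.

578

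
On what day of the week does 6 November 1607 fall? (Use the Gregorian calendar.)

Tuesday

Doomsday rule: the anchor day for the 1600s is Tuesday. For year 07: 7÷12 = 0 r 7, and 7÷4 = 1, so 0+7+1 = 8.
Tuesday + 8 ≡ Wednesday — that's 1607's doomsday.
In November the doomsday date is Nov 7.
Nov 6 is 1 day before Nov 7; 1 mod 7 = 1, so Wednesday − 1 = Tuesday.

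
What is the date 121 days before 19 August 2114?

April 20, 2114

−19 → Jul 31, 2114 (end of Jul, 31 days; 102 left).
−31 → Jun 30, 2114 (end of Jun, 30 days; 71 left).
−30 → May 31, 2114 (end of May, 31 days; 41 left).
−31 → Apr 30, 2114 (end of Apr, 30 days; 10 left).
−10 → Apr 20, 2114.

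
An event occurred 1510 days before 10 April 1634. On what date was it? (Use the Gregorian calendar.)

February 20, 1630

−365 (one year) → Apr 10, 1633 (1145 left).
−365 (one year) → Apr 10, 1632 (780 left).
−366 (one year; includes Feb 29, 1632) → Apr 10, 1631 (414 left).
−365 (one year) → Apr 10, 1630 (49 left).
−10 → Mar 31, 1630 (end of Mar, 31 days; 39 left).
−31 → Feb 28, 1630 (end of Feb, 28 days; 8 left).
−8 → Feb 20, 1630.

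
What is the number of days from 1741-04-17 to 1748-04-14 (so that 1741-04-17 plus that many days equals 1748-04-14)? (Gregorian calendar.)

Apr 17, 1741 → Apr 17, 1742: 365 days.
Apr 17, 1742 → Apr 17, 1743: 365 days.
Apr 17, 1743 → Apr 17, 1744: 366 days (Feb 29, 1744 is in that span).
Apr 17, 1744 → Apr 17, 1745: 365 days.
Apr 17, 1745 → Apr 17, 1746: 365 days.
Apr 17, 1746 → Apr 17, 1747: 365 days.
Apr 17, 1747 → May 17, 1747: 30 days (April has 30).
May 17, 1747 → Jun 17, 1747: 31 days (May has 31).
Jun 17, 1747 → Jul 17, 1747: 30 days (June has 30).
Jul 17, 1747 → Aug 17, 1747: 31 days (July has 31).
Aug 17, 1747 → Sep 17, 1747: 31 days (August has 31).
Sep 17, 1747 → Oct 17, 1747: 30 days (September has 30).
Oct 17, 1747 → Nov 17, 1747: 31 days (October has 31).
Nov 17, 1747 → Dec 17, 1747: 30 days (November has 30).
Dec 17, 1747 → Jan 17, 1748: 31 days (December has 31).
Jan 17, 1748 → Feb 17, 1748: 31 days (January has 31).
Feb 17, 1748 → Mar 17, 1748: 29 days (February has 29).
Mar 17, 1748 → Apr 14, 1748: 28 days.
Total: 2554 days.

2554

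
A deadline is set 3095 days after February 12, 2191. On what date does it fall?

+365 (one year) → Feb 12, 2192 (2730 left).
+366 (one year; includes Feb 29, 2192) → Feb 12, 2193 (2364 left).
+365 (one year) → Feb 12, 2194 (1999 left).
+365 (one year) → Feb 12, 2195 (1634 left).
+365 (one year) → Feb 12, 2196 (1269 left).
+366 (one year; includes Feb 29, 2196) → Feb 12, 2197 (903 left).
+365 (one year) → Feb 12, 2198 (538 left).
+365 (one year) → Feb 12, 2199 (173 left).
Feb has 28 days: +17 → Mar 1, 2199 (156 left).
Mar has 31 days: +31 → Apr 1, 2199 (125 left).
Apr has 30 days: +30 → May 1, 2199 (95 left).
May has 31 days: +31 → Jun 1, 2199 (64 left).
Jun has 30 days: +30 → Jul 1, 2199 (34 left).
Jul has 31 days: +31 → Aug 1, 2199 (3 left).
+3 → Aug 4, 2199.

August 4, 2199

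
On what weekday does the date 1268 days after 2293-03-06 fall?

Tuesday

Mar 6, 2293 is a Monday.
1268 mod 7 = 1, so 1268 days after a Monday is Monday + 1 = Tuesday.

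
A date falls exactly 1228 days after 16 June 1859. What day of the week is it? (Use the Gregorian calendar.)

First find the weekday of Jun 16, 1859. Doomsday rule: the anchor day for the 1800s is Friday. For year 59: 59÷12 = 4 r 11, and 11÷4 = 2, so 4+11+2 = 17.
Friday + 17 ≡ Monday — that's 1859's doomsday.
In June the doomsday date is Jun 6.
Jun 16 is 10 days after Jun 6; 10 mod 7 = 3, so Monday + 3 = Thursday.
1228 mod 7 = 3, so 1228 days after a Thursday is Thursday + 3 = Sunday.

Sunday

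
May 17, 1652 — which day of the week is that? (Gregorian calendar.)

Doomsday rule: the anchor day for the 1600s is Tuesday. For year 52: 52÷12 = 4 r 4, and 4÷4 = 1, so 4+4+1 = 9.
Tuesday + 9 ≡ Thursday — that's 1652's doomsday.
In May the doomsday date is May 9.
May 17 is 8 days after May 9; 8 mod 7 = 1, so Thursday + 1 = Friday.

Friday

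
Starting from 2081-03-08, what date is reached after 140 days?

July 26, 2081

Mar has 31 days: +24 → Apr 1, 2081 (116 left).
Apr has 30 days: +30 → May 1, 2081 (86 left).
May has 31 days: +31 → Jun 1, 2081 (55 left).
Jun has 30 days: +30 → Jul 1, 2081 (25 left).
+25 → Jul 26, 2081.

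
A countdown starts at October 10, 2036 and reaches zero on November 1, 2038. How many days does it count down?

752

Oct 10, 2036 → Oct 10, 2037: 365 days.
Oct 10, 2037 → Nov 10, 2037: 31 days (October has 31).
Nov 10, 2037 → Dec 10, 2037: 30 days (November has 30).
Dec 10, 2037 → Jan 10, 2038: 31 days (December has 31).
Jan 10, 2038 → Feb 10, 2038: 31 days (January has 31).
Feb 10, 2038 → Mar 10, 2038: 28 days (February has 28).
Mar 10, 2038 → Apr 10, 2038: 31 days (March has 31).
Apr 10, 2038 → May 10, 2038: 30 days (April has 30).
May 10, 2038 → Jun 10, 2038: 31 days (May has 31).
Jun 10, 2038 → Jul 10, 2038: 30 days (June has 30).
Jul 10, 2038 → Aug 10, 2038: 31 days (July has 31).
Aug 10, 2038 → Sep 10, 2038: 31 days (August has 31).
Sep 10, 2038 → Oct 10, 2038: 30 days (September has 30).
Oct 10, 2038 → Nov 1, 2038: 22 days.
Total: 752 days.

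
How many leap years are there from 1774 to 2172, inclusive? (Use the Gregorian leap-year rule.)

97

Multiples of 4 in [1774,2172]: 100.
Of those, multiples of 100: 4 (not leap unless ÷400).
Multiples of 400: 1.
Leap years = 100 − 4 + 1 = 97.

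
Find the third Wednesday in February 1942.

February 18, 1942

February 1, 1942 is a Sunday.
The first Wednesday is therefore February 4 (3 days later).
The third Wednesday is 4 + 2×7 = February 18.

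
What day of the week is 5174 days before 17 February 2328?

Feb 17, 2328 is a Friday.
5174 mod 7 = 1, so 5174 days before a Friday is Friday − 1 = Thursday.

Thursday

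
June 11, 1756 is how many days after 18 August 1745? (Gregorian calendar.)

Aug 18, 1745 → Aug 18, 1746: 365 days.
Aug 18, 1746 → Aug 18, 1747: 365 days.
Aug 18, 1747 → Aug 18, 1748: 366 days (Feb 29, 1748 is in that span).
Aug 18, 1748 → Aug 18, 1749: 365 days.
Aug 18, 1749 → Aug 18, 1750: 365 days.
Aug 18, 1750 → Aug 18, 1751: 365 days.
Aug 18, 1751 → Aug 18, 1752: 366 days (Feb 29, 1752 is in that span).
Aug 18, 1752 → Aug 18, 1753: 365 days.
Aug 18, 1753 → Aug 18, 1754: 365 days.
Aug 18, 1754 → Aug 18, 1755: 365 days.
Aug 18, 1755 → Sep 18, 1755: 31 days (August has 31).
Sep 18, 1755 → Oct 18, 1755: 30 days (September has 30).
Oct 18, 1755 → Nov 18, 1755: 31 days (October has 31).
Nov 18, 1755 → Dec 18, 1755: 30 days (November has 30).
Dec 18, 1755 → Jan 18, 1756: 31 days (December has 31).
Jan 18, 1756 → Feb 18, 1756: 31 days (January has 31).
Feb 18, 1756 → Mar 18, 1756: 29 days (February has 29).
Mar 18, 1756 → Apr 18, 1756: 31 days (March has 31).
Apr 18, 1756 → May 18, 1756: 30 days (April has 30).
May 18, 1756 → Jun 11, 1756: 24 days.
Total: 3950 days.

3950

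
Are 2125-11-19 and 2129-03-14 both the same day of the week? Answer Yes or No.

From Nov 19, 2125 to Mar 14, 2129 is 1211 days.
1211 mod 7 = 0, so they are the same weekday.
(Nov 19, 2125 is a Monday; Mar 14, 2129 is a Monday.)

Yes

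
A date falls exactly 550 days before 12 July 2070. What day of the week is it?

Tuesday

First find the weekday of Jul 12, 2070. Doomsday rule: the anchor day for the 2000s is Tuesday. For year 70: 70÷12 = 5 r 10, and 10÷4 = 2, so 5+10+2 = 17.
Tuesday + 17 ≡ Friday — that's 2070's doomsday.
In July the doomsday date is Jul 11.
Jul 12 is 1 day after Jul 11; 1 mod 7 = 1, so Friday + 1 = Saturday.
550 mod 7 = 4, so 550 days before a Saturday is Saturday − 4 = Tuesday.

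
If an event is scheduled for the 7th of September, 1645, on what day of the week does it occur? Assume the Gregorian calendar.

Thursday

Doomsday rule: the anchor day for the 1600s is Tuesday. For year 45: 45÷12 = 3 r 9, and 9÷4 = 2, so 3+9+2 = 14.
Tuesday + 14 ≡ Tuesday — that's 1645's doomsday.
In September the doomsday date is Sep 5.
Sep 7 is 2 days after Sep 5; 2 mod 7 = 2, so Tuesday + 2 = Thursday.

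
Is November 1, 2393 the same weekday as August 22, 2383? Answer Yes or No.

Yes

From Aug 22, 2383 to Nov 1, 2393 is 3724 days.
3724 mod 7 = 0, so they are the same weekday.
(Aug 22, 2383 is a Monday; Nov 1, 2393 is a Monday.)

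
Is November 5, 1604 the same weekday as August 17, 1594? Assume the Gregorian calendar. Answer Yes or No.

From Aug 17, 1594 to Nov 5, 1604 is 3733 days.
3733 mod 7 = 2, so they are different weekdays.
(Aug 17, 1594 is a Wednesday; Nov 5, 1604 is a Friday.)

No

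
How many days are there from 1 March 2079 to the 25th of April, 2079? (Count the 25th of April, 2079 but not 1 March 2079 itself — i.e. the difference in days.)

Mar 1, 2079 → Apr 1, 2079: 31 days (March has 31).
Apr 1, 2079 → Apr 25, 2079: 24 days.
Total: 55 days.

55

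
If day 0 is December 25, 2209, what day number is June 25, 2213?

1278

Dec 25, 2209 → Dec 25, 2210: 365 days.
Dec 25, 2210 → Dec 25, 2211: 365 days.
Dec 25, 2211 → Dec 25, 2212: 366 days (Feb 29, 2212 is in that span).
Dec 25, 2212 → Jan 25, 2213: 31 days (December has 31).
Jan 25, 2213 → Feb 25, 2213: 31 days (January has 31).
Feb 25, 2213 → Mar 25, 2213: 28 days (February has 28).
Mar 25, 2213 → Apr 25, 2213: 31 days (March has 31).
Apr 25, 2213 → May 25, 2213: 30 days (April has 30).
May 25, 2213 → Jun 25, 2213: 31 days.
Total: 1278 days.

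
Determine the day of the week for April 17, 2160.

Doomsday rule: the anchor day for the 2100s is Sunday. For year 60: 60÷12 = 5 r 0, and 0÷4 = 0, so 5+0+0 = 5.
Sunday + 5 ≡ Friday — that's 2160's doomsday.
In April the doomsday date is Apr 4.
Apr 17 is 13 days after Apr 4; 13 mod 7 = 6, so Friday + 6 = Thursday.

Thursday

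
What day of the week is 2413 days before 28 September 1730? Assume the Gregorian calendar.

First find the weekday of Sep 28, 1730. Doomsday rule: the anchor day for the 1700s is Sunday. For year 30: 30÷12 = 2 r 6, and 6÷4 = 1, so 2+6+1 = 9.
Sunday + 9 ≡ Tuesday — that's 1730's doomsday.
In September the doomsday date is Sep 5.
Sep 28 is 23 days after Sep 5; 23 mod 7 = 2, so Tuesday + 2 = Thursday.
2413 mod 7 = 5, so 2413 days before a Thursday is Thursday − 5 = Saturday.

Saturday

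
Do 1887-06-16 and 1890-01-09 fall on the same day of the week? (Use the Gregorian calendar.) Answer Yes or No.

Yes

From Jun 16, 1887 to Jan 9, 1890 is 938 days.
938 mod 7 = 0, so they are the same weekday.
(Jun 16, 1887 is a Thursday; Jan 9, 1890 is a Thursday.)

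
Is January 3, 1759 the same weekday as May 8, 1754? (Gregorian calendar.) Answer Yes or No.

From May 8, 1754 to Jan 3, 1759 is 1701 days.
1701 mod 7 = 0, so they are the same weekday.
(May 8, 1754 is a Wednesday; Jan 3, 1759 is a Wednesday.)

Yes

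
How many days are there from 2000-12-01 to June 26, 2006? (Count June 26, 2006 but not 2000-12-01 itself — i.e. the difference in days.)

Dec 1, 2000 → Dec 1, 2001: 365 days.
Dec 1, 2001 → Dec 1, 2002: 365 days.
Dec 1, 2002 → Dec 1, 2003: 365 days.
Dec 1, 2003 → Dec 1, 2004: 366 days (Feb 29, 2004 is in that span).
Dec 1, 2004 → Dec 1, 2005: 365 days.
Dec 1, 2005 → Jan 1, 2006: 31 days (December has 31).
Jan 1, 2006 → Feb 1, 2006: 31 days (January has 31).
Feb 1, 2006 → Mar 1, 2006: 28 days (February has 28).
Mar 1, 2006 → Apr 1, 2006: 31 days (March has 31).
Apr 1, 2006 → May 1, 2006: 30 days (April has 30).
May 1, 2006 → Jun 1, 2006: 31 days (May has 31).
Jun 1, 2006 → Jun 26, 2006: 25 days.
Total: 2033 days.

2033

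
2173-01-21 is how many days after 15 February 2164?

Feb 15, 2164 → Feb 15, 2165: 366 days (Feb 29, 2164 is in that span).
Feb 15, 2165 → Feb 15, 2166: 365 days.
Feb 15, 2166 → Feb 15, 2167: 365 days.
Feb 15, 2167 → Feb 15, 2168: 365 days.
Feb 15, 2168 → Feb 15, 2169: 366 days (Feb 29, 2168 is in that span).
Feb 15, 2169 → Feb 15, 2170: 365 days.
Feb 15, 2170 → Feb 15, 2171: 365 days.
Feb 15, 2171 → Feb 15, 2172: 365 days.
Feb 15, 2172 → Mar 15, 2172: 29 days (February has 29).
Mar 15, 2172 → Apr 15, 2172: 31 days (March has 31).
Apr 15, 2172 → May 15, 2172: 30 days (April has 30).
May 15, 2172 → Jun 15, 2172: 31 days (May has 31).
Jun 15, 2172 → Jul 15, 2172: 30 days (June has 30).
Jul 15, 2172 → Aug 15, 2172: 31 days (July has 31).
Aug 15, 2172 → Sep 15, 2172: 31 days (August has 31).
Sep 15, 2172 → Oct 15, 2172: 30 days (September has 30).
Oct 15, 2172 → Nov 15, 2172: 31 days (October has 31).
Nov 15, 2172 → Dec 15, 2172: 30 days (November has 30).
Dec 15, 2172 → Jan 15, 2173: 31 days (December has 31).
Jan 15, 2173 → Jan 21, 2173: 6 days.
Total: 3263 days.

3263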